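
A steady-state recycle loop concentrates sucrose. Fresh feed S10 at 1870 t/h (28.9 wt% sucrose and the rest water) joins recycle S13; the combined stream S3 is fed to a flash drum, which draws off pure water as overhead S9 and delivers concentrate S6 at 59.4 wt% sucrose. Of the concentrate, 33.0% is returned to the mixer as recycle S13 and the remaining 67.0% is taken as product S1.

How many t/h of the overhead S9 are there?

Overall sucrose balance (none leaves overhead): sucrose in fresh feed = sucrose in product, i.e. 1870×0.289 = (1−0.330)·S6·0.594.
S6 = 540.43/(0.594×0.670) = 1357.9 t/h.
Recycle S13 = 0.330×1357.9 = 448.12 t/h.
Combined feed S3 = 1870 + 448.12 = 2318.1 t/h.
Overhead S9 = S3 − S6 = 2318.1 − 1357.9 = 960.19 t/h.

960.2 t/h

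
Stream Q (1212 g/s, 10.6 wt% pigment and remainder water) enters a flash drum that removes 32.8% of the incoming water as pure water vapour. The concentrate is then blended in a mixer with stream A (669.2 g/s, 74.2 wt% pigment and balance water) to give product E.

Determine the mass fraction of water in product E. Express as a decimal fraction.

0.5904

Vapour removed = 0.328×0.894×1212 = 355.4 g/s; concentrate = 856.6 g/s.
water reaching the mixer = 728.13 (from concentrate) + 669.2×0.258 = 900.78 g/s.
Product flow = 856.6 + 669.2 = 1525.8 g/s; water fraction = 0.5904.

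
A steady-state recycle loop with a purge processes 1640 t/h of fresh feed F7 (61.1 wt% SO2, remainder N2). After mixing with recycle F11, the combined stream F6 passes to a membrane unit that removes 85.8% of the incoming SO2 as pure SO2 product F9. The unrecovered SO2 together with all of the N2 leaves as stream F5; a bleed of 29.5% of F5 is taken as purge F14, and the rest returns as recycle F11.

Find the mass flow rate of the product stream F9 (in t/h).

955.4 t/h

SO2 in F6: m_A = 1640×0.611 + (1−0.295)·(1−0.858)·m_A, so m_A = 1002/0.8999 = 1113.5 t/h.
Product F9 = 0.858×1113.5 = 955.39 t/h.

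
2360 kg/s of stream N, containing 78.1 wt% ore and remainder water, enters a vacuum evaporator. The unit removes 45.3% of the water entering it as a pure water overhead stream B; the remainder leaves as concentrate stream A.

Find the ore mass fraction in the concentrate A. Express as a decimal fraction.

ore is not removed: 2360×0.781 = 1843.2 kg/s of ore enters A.
water entering = 2360×0.219 = 516.84 kg/s; overhead removed = 0.453×516.84 = 234.13 kg/s.
Concentrate = 2360 − 234.13 = 2125.9 kg/s.
Mass fraction = 1843.2/2125.9 = 0.867.

0.867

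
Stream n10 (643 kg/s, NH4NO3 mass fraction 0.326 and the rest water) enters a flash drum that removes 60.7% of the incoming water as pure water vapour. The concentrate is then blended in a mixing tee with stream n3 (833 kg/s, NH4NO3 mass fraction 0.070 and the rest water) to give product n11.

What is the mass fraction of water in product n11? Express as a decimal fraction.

0.779

Vapour removed = 0.607×0.674×643 = 263.06 kg/s; concentrate = 379.94 kg/s.
water reaching the mixer = 170.32 (from concentrate) + 833×0.930 = 945.01 kg/s.
Product flow = 379.94 + 833 = 1212.9 kg/s; water fraction = 0.779.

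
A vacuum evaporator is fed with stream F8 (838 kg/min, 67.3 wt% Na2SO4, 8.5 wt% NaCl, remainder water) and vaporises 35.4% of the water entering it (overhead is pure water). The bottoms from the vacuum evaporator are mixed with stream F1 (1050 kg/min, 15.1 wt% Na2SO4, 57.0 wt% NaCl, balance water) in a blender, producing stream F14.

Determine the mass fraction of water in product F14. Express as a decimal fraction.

Vapour removed = 0.354×0.242×838 = 71.79 kg/min; concentrate = 766.21 kg/min.
water reaching the mixer = 131.01 (from concentrate) + 1050×0.279 = 423.96 kg/min.
Product flow = 766.21 + 1050 = 1816.2 kg/min; water fraction = 0.233.

0.233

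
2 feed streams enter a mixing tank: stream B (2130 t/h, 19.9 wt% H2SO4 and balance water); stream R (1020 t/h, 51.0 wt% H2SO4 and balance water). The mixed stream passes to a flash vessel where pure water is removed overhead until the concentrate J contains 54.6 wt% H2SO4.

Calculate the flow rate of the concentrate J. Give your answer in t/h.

H2SO4 entering = 2130×0.199 + 1020×0.510 = 944.07 t/h.
All H2SO4 reports to J, so J = 944.07/0.546 = 1729.1 t/h.

1729 t/h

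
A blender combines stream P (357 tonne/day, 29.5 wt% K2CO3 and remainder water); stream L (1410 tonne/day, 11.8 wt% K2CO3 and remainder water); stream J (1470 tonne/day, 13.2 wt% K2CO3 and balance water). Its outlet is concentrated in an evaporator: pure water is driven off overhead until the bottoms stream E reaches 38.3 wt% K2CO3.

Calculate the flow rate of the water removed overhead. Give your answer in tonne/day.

2021 tonne/day

K2CO3 entering = 357×0.295 + 1410×0.118 + 1470×0.132 = 465.74 tonne/day.
All K2CO3 reports to E, so E = 465.74/0.383 = 1216 tonne/day.
Total feed = 3237 tonne/day; overhead = 3237 − 1216 = 2021 tonne/day.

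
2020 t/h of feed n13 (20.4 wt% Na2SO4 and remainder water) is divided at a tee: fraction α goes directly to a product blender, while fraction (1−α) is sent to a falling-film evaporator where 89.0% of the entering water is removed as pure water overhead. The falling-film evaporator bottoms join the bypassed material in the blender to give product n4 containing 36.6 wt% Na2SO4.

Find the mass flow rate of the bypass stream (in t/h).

All 2020×0.204 = 412.08 t/h of Na2SO4 reaches n4, so n4 = 412.08/0.366 = 1125.9 t/h and vapour = 894.1 t/h.
The evaporator receives (1−α)·2020 of feed at 0.796 water and removes 0.890 of that water:
0.890×0.796×(1−α)×2020 = 894.1
(1−α) = 894.1/1431 = 0.6248;  α = 0.3752.
Bypass flow = 0.3752×2020 = 757.93 t/h.

757.9 t/h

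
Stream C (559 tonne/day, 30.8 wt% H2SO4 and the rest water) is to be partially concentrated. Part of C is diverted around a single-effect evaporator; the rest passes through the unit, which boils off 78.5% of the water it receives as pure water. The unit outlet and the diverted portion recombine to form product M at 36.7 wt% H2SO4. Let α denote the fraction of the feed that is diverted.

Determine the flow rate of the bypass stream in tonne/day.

All 559×0.308 = 172.17 tonne/day of H2SO4 reaches M, so M = 172.17/0.367 = 469.13 tonne/day and vapour = 89.866 tonne/day.
The evaporator receives (1−α)·559 of feed at 0.692 water and removes 0.785 of that water:
0.785×0.692×(1−α)×559 = 89.866
(1−α) = 89.866/303.66 = 0.2959;  α = 0.7041.
Bypass flow = 0.7041×559 = 393.57 tonne/day.

393.6 tonne/day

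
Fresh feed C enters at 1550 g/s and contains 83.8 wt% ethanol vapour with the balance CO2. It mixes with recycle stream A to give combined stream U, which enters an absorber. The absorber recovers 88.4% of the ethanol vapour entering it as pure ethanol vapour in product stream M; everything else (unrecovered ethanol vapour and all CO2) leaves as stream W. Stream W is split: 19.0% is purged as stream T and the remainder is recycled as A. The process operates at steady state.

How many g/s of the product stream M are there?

1267 g/s

ethanol vapour in U: m_A = 1550×0.838 + (1−0.190)·(1−0.884)·m_A, so m_A = 1298.9/0.9060 = 1433.6 g/s.
Product M = 0.884×1433.6 = 1267.3 g/s.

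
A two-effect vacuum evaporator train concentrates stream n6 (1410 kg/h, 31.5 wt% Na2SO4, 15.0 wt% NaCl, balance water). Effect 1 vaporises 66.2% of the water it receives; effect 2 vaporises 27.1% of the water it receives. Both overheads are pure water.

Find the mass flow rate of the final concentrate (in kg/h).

water in feed = 1410×0.535 = 754.35 kg/h.
After stage 1: water left = (1−0.662)×754.35 = 254.97; stream total = 910.62 kg/h.
After stage 2: water left = (1−0.271)×254.97 = 185.87; final concentrate = 841.52 kg/h.

841.5 kg/h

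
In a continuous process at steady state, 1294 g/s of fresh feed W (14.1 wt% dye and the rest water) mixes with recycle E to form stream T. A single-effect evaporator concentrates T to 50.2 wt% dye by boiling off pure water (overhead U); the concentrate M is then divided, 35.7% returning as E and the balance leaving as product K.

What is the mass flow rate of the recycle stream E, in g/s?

201.8 g/s

Overall dye balance (none leaves overhead): dye in fresh feed = dye in product, i.e. 1294×0.141 = (1−0.357)·M·0.502.
M = 182.45/(0.502×0.643) = 565.25 g/s.
Recycle E = 0.357×565.25 = 201.79 g/s.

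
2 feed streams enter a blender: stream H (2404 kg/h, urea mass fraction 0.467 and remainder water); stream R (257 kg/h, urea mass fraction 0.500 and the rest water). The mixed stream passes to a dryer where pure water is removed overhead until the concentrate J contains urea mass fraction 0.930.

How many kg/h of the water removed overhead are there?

urea entering = 2404×0.467 + 257×0.500 = 1251.2 kg/h.
All urea reports to J, so J = 1251.2/0.930 = 1345.3 kg/h.
Total feed = 2661 kg/h; overhead = 2661 − 1345.3 = 1315.7 kg/h.

1316 kg/h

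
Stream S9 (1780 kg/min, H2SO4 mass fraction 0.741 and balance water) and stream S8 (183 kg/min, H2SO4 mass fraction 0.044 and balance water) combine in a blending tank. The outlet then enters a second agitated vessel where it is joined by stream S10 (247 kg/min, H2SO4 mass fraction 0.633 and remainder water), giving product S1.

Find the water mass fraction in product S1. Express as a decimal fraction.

0.329

Overall, product flow = 2210 kg/min.
water in = 1780×0.259 + 183×0.956 + 247×0.367 = 726.62 kg/min.
water fraction in S1 = 0.329.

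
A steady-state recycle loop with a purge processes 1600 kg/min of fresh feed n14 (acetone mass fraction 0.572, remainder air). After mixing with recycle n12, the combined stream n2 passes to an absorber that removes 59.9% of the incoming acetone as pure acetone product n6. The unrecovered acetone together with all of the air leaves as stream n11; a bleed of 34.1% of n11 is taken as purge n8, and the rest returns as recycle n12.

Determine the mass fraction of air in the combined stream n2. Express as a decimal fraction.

0.618

air enters only via n14 and leaves only via the purge: 1600×0.428 = 0.341×(air in n11), and the absorber passes all air, so air in n2 = air in n11 = 2008.2 kg/min.
acetone in n2: m_A = 1600×0.572 + (1−0.341)·(1−0.599)·m_A, so m_A = 915.2/0.7357 = 1243.9 kg/min.
n2 = 1243.9 + 2008.2 = 3252.1 kg/min.
air fraction in n2 = 2008.2/3252.1 = 0.618.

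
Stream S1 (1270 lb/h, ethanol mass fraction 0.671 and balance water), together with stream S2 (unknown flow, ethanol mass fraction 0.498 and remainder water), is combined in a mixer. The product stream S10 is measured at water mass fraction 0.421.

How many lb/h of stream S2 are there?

Let S2 be the unknown flow. Total out = 1270 + S2.
water balance: 417.83 + 0.502·S2 = 0.421·(1270 + S2)
(0.502 − 0.421)·S2 = 0.421×1270 − 417.83 = 116.84
S2 = 116.84 / 0.081 = 1442.5 lb/h

1442 lb/h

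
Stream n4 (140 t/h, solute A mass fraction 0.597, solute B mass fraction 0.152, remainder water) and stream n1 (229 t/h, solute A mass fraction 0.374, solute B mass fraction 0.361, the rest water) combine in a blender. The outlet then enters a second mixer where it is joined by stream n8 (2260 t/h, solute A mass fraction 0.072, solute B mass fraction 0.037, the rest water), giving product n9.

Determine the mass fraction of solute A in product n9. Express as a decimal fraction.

Overall, product flow = 2629 t/h.
solute A in = 140×0.597 + 229×0.374 + 2260×0.072 = 331.95 t/h.
solute A fraction in n9 = 0.126.

0.126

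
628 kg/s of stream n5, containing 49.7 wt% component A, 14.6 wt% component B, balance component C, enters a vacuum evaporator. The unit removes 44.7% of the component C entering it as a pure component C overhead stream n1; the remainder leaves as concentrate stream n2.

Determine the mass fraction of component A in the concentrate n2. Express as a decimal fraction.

0.591

component A is not removed: 628×0.497 = 312.12 kg/s of component A enters n2.
component C entering = 628×0.357 = 224.2 kg/s; overhead removed = 0.447×224.2 = 100.22 kg/s.
Concentrate = 628 − 100.22 = 527.78 kg/s.
Mass fraction = 312.12/527.78 = 0.591.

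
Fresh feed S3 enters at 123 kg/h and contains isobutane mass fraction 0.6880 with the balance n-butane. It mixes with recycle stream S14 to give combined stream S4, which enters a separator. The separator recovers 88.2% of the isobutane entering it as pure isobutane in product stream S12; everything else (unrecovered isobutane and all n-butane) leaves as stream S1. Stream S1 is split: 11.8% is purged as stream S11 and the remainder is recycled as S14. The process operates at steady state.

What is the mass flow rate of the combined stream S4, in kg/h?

n-butane enters only via S3 and leaves only via the purge: 123×0.312 = 0.118×(n-butane in S1), and the separator passes all n-butane, so n-butane in S4 = n-butane in S1 = 325.22 kg/h.
isobutane in S4: m_A = 123×0.688 + (1−0.118)·(1−0.882)·m_A, so m_A = 84.624/0.8959 = 94.454 kg/h.
S4 = 94.454 + 325.22 = 419.67 kg/h.

419.7 kg/h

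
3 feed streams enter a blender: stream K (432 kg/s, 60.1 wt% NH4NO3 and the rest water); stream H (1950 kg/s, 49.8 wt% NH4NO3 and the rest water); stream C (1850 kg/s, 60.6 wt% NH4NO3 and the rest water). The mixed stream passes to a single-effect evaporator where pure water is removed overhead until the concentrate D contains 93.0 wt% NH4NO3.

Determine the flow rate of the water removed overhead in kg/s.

NH4NO3 entering = 432×0.601 + 1950×0.498 + 1850×0.606 = 2351.8 kg/s.
All NH4NO3 reports to D, so D = 2351.8/0.930 = 2528.9 kg/s.
Total feed = 4232 kg/s; overhead = 4232 − 2528.9 = 1703.1 kg/s.

1703 kg/s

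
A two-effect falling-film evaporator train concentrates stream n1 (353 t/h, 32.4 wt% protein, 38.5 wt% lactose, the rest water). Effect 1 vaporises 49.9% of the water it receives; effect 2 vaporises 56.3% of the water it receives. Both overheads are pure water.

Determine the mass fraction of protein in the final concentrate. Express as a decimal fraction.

0.419

water in feed = 353×0.291 = 102.72 t/h.
After stage 1: water left = (1−0.499)×102.72 = 51.464; stream total = 301.74 t/h.
After stage 2: water left = (1−0.563)×51.464 = 22.49; final concentrate = 272.77 t/h.
protein fraction = 114.37/272.77 = 0.419.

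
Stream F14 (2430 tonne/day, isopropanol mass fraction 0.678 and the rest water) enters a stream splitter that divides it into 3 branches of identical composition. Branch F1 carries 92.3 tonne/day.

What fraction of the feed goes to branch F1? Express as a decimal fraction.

Fraction to F1 = 92.3/2430 = 0.0380.

0.038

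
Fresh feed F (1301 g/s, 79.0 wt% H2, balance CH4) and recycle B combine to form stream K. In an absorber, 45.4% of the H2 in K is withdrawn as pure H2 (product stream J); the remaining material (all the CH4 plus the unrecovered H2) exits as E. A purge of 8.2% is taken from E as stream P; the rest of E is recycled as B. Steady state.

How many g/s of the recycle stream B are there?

4091 g/s

CH4 enters only via F and leaves only via the purge: 1301×0.210 = 0.082×(CH4 in E), and the absorber passes all CH4, so CH4 in K = CH4 in E = 3331.8 g/s.
H2 in K: m_A = 1301×0.790 + (1−0.082)·(1−0.454)·m_A, so m_A = 1027.8/0.4988 = 2060.6 g/s.
E = (1−0.454)×2060.6 + 3331.8 = 4456.9 g/s.
Recycle B = (1−0.082)×4456.9 = 4091.5 g/s.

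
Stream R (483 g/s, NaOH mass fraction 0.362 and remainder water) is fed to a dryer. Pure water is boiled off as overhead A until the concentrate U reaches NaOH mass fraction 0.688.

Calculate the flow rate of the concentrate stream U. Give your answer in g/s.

254.1 g/s

NaOH is conserved: 483×0.362 = 174.85 g/s all reports to the concentrate.
Concentrate = 174.85/(target fraction) = 254.14 g/s.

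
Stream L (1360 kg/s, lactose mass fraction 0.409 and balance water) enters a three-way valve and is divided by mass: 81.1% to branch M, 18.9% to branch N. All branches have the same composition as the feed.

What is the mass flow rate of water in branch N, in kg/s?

151.9 kg/s

Branch N total = 0.189×1360 = 257.04 kg/s.
water in N = 0.591×257.04 = 151.91 kg/s.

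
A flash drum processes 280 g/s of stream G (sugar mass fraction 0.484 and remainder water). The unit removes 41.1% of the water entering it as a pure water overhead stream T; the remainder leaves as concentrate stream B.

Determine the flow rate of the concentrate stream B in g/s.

220.6 g/s

water entering = 280×0.516 = 144.48 g/s; overhead removed = 0.411×144.48 = 59.381 g/s.
Concentrate = 280 − 59.381 = 220.62 g/s.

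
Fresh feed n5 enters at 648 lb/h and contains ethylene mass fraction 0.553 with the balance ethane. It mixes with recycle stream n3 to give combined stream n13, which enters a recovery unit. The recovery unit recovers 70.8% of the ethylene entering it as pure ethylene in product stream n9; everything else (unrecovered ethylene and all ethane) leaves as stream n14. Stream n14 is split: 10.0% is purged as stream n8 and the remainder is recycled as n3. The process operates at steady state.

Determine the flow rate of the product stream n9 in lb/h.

344.2 lb/h

ethylene in n13: m_A = 648×0.553 + (1−0.100)·(1−0.708)·m_A, so m_A = 358.34/0.7372 = 486.09 lb/h.
Product n9 = 0.708×486.09 = 344.15 lb/h.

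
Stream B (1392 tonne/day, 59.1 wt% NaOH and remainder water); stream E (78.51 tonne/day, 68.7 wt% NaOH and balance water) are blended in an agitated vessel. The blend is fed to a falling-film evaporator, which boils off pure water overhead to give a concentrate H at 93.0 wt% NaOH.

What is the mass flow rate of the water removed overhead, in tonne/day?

NaOH entering = 1392×0.591 + 78.51×0.687 = 876.61 tonne/day.
All NaOH reports to H, so H = 876.61/0.930 = 942.59 tonne/day.
Total feed = 1470.5 tonne/day; overhead = 1470.5 − 942.59 = 527.92 tonne/day.

527.9 tonne/day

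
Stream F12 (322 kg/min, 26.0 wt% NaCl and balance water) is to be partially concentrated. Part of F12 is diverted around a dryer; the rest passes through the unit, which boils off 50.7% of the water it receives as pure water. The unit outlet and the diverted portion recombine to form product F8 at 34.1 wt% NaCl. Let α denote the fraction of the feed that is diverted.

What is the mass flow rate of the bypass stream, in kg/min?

118.1 kg/min

All 322×0.260 = 83.72 kg/min of NaCl reaches F8, so F8 = 83.72/0.341 = 245.51 kg/min and vapour = 76.487 kg/min.
The evaporator receives (1−α)·322 of feed at 0.740 water and removes 0.507 of that water:
0.507×0.740×(1−α)×322 = 76.487
(1−α) = 76.487/120.81 = 0.6331;  α = 0.3669.
Bypass flow = 0.3669×322 = 118.13 kg/min.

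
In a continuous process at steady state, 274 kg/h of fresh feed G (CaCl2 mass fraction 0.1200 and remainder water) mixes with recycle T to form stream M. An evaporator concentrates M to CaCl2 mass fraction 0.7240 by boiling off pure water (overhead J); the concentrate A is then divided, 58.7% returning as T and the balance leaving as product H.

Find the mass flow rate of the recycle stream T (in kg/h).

Overall CaCl2 balance (none leaves overhead): CaCl2 in fresh feed = CaCl2 in product, i.e. 274×0.120 = (1−0.587)·A·0.724.
A = 32.88/(0.724×0.413) = 109.96 kg/h.
Recycle T = 0.587×109.96 = 64.548 kg/h.

64.55 kg/h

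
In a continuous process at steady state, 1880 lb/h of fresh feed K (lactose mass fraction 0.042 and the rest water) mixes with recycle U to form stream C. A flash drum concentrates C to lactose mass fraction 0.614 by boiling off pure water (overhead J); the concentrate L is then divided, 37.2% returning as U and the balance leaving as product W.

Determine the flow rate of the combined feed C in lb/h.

1956 lb/h

Overall lactose balance (none leaves overhead): lactose in fresh feed = lactose in product, i.e. 1880×0.042 = (1−0.372)·L·0.614.
L = 78.96/(0.614×0.628) = 204.78 lb/h.
Recycle U = 0.372×204.78 = 76.177 lb/h.
Combined feed C = 1880 + 76.177 = 1956.2 lb/h.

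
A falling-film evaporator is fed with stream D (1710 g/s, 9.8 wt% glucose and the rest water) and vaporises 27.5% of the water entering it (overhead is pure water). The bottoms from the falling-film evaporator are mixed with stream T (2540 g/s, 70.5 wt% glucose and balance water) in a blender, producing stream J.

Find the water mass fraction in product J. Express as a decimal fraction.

Vapour removed = 0.275×0.902×1710 = 424.17 g/s; concentrate = 1285.8 g/s.
water reaching the mixer = 1118.3 (from concentrate) + 2540×0.295 = 1867.6 g/s.
Product flow = 1285.8 + 2540 = 3825.8 g/s; water fraction = 0.4881.

0.4881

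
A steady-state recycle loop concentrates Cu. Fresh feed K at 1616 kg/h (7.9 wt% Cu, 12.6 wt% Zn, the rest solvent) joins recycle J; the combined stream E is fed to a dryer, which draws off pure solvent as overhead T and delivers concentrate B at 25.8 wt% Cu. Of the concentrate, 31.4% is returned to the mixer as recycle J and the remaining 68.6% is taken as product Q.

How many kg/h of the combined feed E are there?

1842 kg/h

Overall Cu balance (none leaves overhead): Cu in fresh feed = Cu in product, i.e. 1616×0.079 = (1−0.314)·B·0.258.
B = 127.66/(0.258×0.686) = 721.31 kg/h.
Recycle J = 0.314×721.31 = 226.49 kg/h.
Combined feed E = 1616 + 226.49 = 1842.5 kg/h.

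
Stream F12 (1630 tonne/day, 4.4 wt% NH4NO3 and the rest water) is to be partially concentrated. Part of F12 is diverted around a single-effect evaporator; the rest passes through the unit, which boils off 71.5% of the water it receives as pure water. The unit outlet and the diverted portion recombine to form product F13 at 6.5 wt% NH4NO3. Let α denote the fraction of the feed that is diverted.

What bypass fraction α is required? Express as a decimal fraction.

All 1630×0.044 = 71.72 tonne/day of NH4NO3 reaches F13, so F13 = 71.72/0.065 = 1103.4 tonne/day and vapour = 526.62 tonne/day.
The evaporator receives (1−α)·1630 of feed at 0.956 water and removes 0.715 of that water:
0.715×0.956×(1−α)×1630 = 526.62
(1−α) = 526.62/1114.2 = 0.4727;  α = 0.5273.

0.527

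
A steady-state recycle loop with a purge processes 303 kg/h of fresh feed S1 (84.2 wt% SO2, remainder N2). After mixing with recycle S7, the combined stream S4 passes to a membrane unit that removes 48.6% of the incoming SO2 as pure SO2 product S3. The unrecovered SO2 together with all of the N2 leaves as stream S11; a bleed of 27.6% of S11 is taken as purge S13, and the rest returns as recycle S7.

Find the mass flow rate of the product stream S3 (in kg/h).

197.5 kg/h

SO2 in S4: m_A = 303×0.842 + (1−0.276)·(1−0.486)·m_A, so m_A = 255.13/0.6279 = 406.34 kg/h.
Product S3 = 0.486×406.34 = 197.48 kg/h.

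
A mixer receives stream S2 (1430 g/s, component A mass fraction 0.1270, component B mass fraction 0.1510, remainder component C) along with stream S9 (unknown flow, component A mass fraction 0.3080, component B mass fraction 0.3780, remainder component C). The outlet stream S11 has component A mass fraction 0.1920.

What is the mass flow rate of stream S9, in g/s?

801.3 g/s

Let S9 be the unknown flow. Total out = 1430 + S9.
component A balance: 181.61 + 0.308·S9 = 0.192·(1430 + S9)
(0.308 − 0.192)·S9 = 0.192×1430 − 181.61 = 92.95
S9 = 92.95 / 0.116 = 801.29 g/s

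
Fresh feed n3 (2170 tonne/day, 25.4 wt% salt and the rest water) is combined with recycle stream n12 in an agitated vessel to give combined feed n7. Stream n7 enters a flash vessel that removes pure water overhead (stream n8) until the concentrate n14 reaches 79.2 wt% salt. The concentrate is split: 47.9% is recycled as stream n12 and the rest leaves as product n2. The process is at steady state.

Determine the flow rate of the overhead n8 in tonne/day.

Overall salt balance (none leaves overhead): salt in fresh feed = salt in product, i.e. 2170×0.254 = (1−0.479)·n14·0.792.
n14 = 551.18/(0.792×0.521) = 1335.8 tonne/day.
Recycle n12 = 0.479×1335.8 = 639.83 tonne/day.
Combined feed n7 = 2170 + 639.83 = 2809.8 tonne/day.
Overhead n8 = n7 − n14 = 2809.8 − 1335.8 = 1474.1 tonne/day.

1474 tonne/day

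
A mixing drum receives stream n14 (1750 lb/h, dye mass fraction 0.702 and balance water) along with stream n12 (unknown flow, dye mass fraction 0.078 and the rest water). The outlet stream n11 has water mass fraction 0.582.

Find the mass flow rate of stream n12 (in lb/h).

1462 lb/h

Let n12 be the unknown flow. Total out = 1750 + n12.
water balance: 521.5 + 0.922·n12 = 0.582·(1750 + n12)
(0.922 − 0.582)·n12 = 0.582×1750 − 521.5 = 497
n12 = 497 / 0.340 = 1461.8 lb/h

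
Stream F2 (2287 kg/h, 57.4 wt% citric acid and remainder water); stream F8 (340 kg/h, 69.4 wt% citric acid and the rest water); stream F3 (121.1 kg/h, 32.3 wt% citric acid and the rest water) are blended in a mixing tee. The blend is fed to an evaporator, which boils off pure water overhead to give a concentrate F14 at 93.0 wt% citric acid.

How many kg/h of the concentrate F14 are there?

1707 kg/h

citric acid entering = 2287×0.574 + 340×0.694 + 121.1×0.323 = 1587.8 kg/h.
All citric acid reports to F14, so F14 = 1587.8/0.930 = 1707.3 kg/h.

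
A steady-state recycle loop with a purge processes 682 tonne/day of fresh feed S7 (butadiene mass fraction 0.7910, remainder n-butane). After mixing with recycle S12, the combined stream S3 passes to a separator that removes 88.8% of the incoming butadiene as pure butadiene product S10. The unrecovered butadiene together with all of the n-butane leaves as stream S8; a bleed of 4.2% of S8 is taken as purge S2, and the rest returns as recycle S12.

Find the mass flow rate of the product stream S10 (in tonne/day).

butadiene in S3: m_A = 682×0.791 + (1−0.042)·(1−0.888)·m_A, so m_A = 539.46/0.8927 = 604.3 tonne/day.
Product S10 = 0.888×604.3 = 536.62 tonne/day.

536.6 tonne/day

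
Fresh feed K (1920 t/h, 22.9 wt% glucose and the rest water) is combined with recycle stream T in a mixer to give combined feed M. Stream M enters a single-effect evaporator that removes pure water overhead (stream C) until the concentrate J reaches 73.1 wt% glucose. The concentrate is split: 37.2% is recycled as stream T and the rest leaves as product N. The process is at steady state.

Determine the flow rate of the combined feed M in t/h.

Overall glucose balance (none leaves overhead): glucose in fresh feed = glucose in product, i.e. 1920×0.229 = (1−0.372)·J·0.731.
J = 439.68/(0.731×0.628) = 957.77 t/h.
Recycle T = 0.372×957.77 = 356.29 t/h.
Combined feed M = 1920 + 356.29 = 2276.3 t/h.

2276 t/h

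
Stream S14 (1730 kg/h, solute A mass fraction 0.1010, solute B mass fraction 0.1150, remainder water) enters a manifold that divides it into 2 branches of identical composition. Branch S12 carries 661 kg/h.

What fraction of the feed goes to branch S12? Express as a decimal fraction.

Fraction to S12 = 661/1730 = 0.3821.

0.382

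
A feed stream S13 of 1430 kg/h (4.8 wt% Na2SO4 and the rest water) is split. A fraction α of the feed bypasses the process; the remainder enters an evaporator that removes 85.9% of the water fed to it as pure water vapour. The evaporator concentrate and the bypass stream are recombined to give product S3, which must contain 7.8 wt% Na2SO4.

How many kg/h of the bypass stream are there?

757.4 kg/h

All 1430×0.048 = 68.64 kg/h of Na2SO4 reaches S3, so S3 = 68.64/0.078 = 880 kg/h and vapour = 550 kg/h.
The evaporator receives (1−α)·1430 of feed at 0.952 water and removes 0.859 of that water:
0.859×0.952×(1−α)×1430 = 550
(1−α) = 550/1169.4 = 0.4703;  α = 0.5297.
Bypass flow = 0.5297×1430 = 757.44 kg/h.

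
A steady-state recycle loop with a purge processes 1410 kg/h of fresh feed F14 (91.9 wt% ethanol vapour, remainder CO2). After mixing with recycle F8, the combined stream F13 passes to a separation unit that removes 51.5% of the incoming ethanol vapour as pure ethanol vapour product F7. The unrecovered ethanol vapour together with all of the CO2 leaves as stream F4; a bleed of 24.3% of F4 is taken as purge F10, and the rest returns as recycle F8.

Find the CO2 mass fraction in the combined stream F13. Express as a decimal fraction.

0.1867

CO2 enters only via F14 and leaves only via the purge: 1410×0.081 = 0.243×(CO2 in F4), and the separation unit passes all CO2, so CO2 in F13 = CO2 in F4 = 470 kg/h.
ethanol vapour in F13: m_A = 1410×0.919 + (1−0.243)·(1−0.515)·m_A, so m_A = 1295.8/0.6329 = 2047.5 kg/h.
F13 = 2047.5 + 470 = 2517.5 kg/h.
CO2 fraction in F13 = 470/2517.5 = 0.1867.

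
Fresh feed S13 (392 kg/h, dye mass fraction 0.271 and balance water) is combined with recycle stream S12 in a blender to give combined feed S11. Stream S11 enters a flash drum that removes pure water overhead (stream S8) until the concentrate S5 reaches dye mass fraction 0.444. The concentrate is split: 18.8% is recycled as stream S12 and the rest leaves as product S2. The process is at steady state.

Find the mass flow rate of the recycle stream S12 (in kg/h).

55.4 kg/h

Overall dye balance (none leaves overhead): dye in fresh feed = dye in product, i.e. 392×0.271 = (1−0.188)·S5·0.444.
S5 = 106.23/(0.444×0.812) = 294.66 kg/h.
Recycle S12 = 0.188×294.66 = 55.395 kg/h.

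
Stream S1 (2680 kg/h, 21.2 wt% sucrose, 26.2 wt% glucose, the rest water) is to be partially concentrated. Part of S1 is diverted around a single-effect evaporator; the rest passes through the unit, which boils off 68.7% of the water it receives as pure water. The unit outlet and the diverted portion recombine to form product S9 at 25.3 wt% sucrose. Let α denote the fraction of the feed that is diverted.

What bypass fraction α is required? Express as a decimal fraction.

All 2680×0.212 = 568.16 kg/h of sucrose reaches S9, so S9 = 568.16/0.253 = 2245.7 kg/h and vapour = 434.31 kg/h.
The evaporator receives (1−α)·2680 of feed at 0.526 water and removes 0.687 of that water:
0.687×0.526×(1−α)×2680 = 434.31
(1−α) = 434.31/968.45 = 0.4485;  α = 0.5515.

0.552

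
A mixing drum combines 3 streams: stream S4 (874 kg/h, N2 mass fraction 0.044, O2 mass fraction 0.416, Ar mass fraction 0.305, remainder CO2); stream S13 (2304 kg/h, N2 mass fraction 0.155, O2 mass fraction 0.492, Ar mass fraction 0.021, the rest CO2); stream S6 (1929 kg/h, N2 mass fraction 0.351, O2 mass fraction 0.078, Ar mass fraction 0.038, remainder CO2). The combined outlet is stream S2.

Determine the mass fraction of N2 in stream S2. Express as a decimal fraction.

Total flow out = 874 + 2304 + 1929 = 5107 kg/h.
N2 in = 874×0.044 + 2304×0.155 + 1929×0.351 = 1072.7 kg/h.
N2 mass fraction in S2 = 1072.7/5107 = 0.210.

0.210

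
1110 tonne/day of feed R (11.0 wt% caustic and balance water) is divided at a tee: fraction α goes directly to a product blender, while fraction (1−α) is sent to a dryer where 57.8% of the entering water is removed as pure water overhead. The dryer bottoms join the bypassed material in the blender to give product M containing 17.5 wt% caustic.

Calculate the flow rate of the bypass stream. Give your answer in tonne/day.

All 1110×0.110 = 122.1 tonne/day of caustic reaches M, so M = 122.1/0.175 = 697.71 tonne/day and vapour = 412.29 tonne/day.
The evaporator receives (1−α)·1110 of feed at 0.890 water and removes 0.578 of that water:
0.578×0.890×(1−α)×1110 = 412.29
(1−α) = 412.29/571.01 = 0.7220;  α = 0.2780.
Bypass flow = 0.2780×1110 = 308.54 tonne/day.

308.5 tonne/day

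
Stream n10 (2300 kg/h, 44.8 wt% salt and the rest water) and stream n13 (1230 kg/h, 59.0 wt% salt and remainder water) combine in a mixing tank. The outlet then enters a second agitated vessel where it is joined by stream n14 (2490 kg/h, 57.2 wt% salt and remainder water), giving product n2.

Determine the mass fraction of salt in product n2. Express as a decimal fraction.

Overall, product flow = 6020 kg/h.
salt in = 2300×0.448 + 1230×0.590 + 2490×0.572 = 3180.4 kg/h.
salt fraction in n2 = 0.5283.

0.5283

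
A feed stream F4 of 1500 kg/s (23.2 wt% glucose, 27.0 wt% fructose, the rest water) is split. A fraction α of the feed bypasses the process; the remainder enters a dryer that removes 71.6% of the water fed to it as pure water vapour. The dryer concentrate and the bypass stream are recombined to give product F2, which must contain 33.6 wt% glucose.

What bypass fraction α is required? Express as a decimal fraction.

0.132

All 1500×0.232 = 348 kg/s of glucose reaches F2, so F2 = 348/0.336 = 1035.7 kg/s and vapour = 464.29 kg/s.
The evaporator receives (1−α)·1500 of feed at 0.498 water and removes 0.716 of that water:
0.716×0.498×(1−α)×1500 = 464.29
(1−α) = 464.29/534.85 = 0.8681;  α = 0.1319.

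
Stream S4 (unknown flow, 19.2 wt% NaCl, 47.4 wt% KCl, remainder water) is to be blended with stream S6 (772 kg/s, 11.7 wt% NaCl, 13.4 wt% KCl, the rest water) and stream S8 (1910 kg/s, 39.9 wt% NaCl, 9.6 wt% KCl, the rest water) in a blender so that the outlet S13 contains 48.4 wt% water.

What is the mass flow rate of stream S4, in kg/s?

1631 kg/s

Let S4 be the unknown flow. Total out = 2682 + S4.
water balance: 1542.8 + 0.334·S4 = 0.484·(2682 + S4)
(0.334 − 0.484)·S4 = 0.484×2682 − 1542.8 = -244.69
S4 = -244.69 / -0.150 = 1631.3 kg/s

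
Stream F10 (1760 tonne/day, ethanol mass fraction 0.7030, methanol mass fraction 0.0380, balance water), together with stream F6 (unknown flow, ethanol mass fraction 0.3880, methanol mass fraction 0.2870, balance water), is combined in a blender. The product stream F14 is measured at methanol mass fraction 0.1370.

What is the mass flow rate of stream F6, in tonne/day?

1162 tonne/day

Let F6 be the unknown flow. Total out = 1760 + F6.
methanol balance: 66.88 + 0.287·F6 = 0.137·(1760 + F6)
(0.287 − 0.137)·F6 = 0.137×1760 − 66.88 = 174.24
F6 = 174.24 / 0.150 = 1161.6 tonne/day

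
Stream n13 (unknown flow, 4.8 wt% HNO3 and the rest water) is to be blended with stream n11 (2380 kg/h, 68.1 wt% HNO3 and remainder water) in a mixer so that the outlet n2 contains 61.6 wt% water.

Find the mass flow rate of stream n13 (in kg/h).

Let n13 be the unknown flow. Total out = 2380 + n13.
water balance: 759.22 + 0.952·n13 = 0.616·(2380 + n13)
(0.952 − 0.616)·n13 = 0.616×2380 − 759.22 = 706.86
n13 = 706.86 / 0.336 = 2103.8 kg/h

2104 kg/h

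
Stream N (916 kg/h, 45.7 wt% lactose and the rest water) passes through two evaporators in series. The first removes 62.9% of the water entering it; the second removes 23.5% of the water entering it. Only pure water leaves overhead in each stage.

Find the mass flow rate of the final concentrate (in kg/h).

559.8 kg/h

water in feed = 916×0.543 = 497.39 kg/h.
After stage 1: water left = (1−0.629)×497.39 = 184.53; stream total = 603.14 kg/h.
After stage 2: water left = (1−0.235)×184.53 = 141.17; final concentrate = 559.78 kg/h.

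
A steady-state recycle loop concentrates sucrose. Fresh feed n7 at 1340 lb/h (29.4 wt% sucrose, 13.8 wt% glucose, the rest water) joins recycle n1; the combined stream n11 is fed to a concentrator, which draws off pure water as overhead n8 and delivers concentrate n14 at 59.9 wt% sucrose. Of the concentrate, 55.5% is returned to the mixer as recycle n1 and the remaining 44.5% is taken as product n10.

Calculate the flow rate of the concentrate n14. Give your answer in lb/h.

1478 lb/h

Overall sucrose balance (none leaves overhead): sucrose in fresh feed = sucrose in product, i.e. 1340×0.294 = (1−0.555)·n14·0.599.
n14 = 393.96/(0.599×0.445) = 1478 lb/h.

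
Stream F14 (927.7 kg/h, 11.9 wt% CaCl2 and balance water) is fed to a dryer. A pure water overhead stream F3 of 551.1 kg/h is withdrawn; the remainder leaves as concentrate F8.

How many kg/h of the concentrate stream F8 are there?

Concentrate = 927.7 − 551.1 = 376.6 kg/h.

376.6 kg/h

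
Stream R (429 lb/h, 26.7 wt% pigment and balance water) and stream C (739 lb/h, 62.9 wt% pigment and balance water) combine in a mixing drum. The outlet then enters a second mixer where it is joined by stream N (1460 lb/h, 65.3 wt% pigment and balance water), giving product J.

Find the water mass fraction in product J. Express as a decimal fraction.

Overall, product flow = 2628 lb/h.
water in = 429×0.733 + 739×0.371 + 1460×0.347 = 1095.2 lb/h.
water fraction in J = 0.417.

0.417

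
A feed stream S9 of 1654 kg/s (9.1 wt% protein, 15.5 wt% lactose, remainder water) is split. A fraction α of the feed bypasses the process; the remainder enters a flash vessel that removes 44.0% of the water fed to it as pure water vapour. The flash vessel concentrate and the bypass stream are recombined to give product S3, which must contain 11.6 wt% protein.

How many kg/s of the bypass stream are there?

All 1654×0.091 = 150.51 kg/s of protein reaches S3, so S3 = 150.51/0.116 = 1297.5 kg/s and vapour = 356.47 kg/s.
The evaporator receives (1−α)·1654 of feed at 0.754 water and removes 0.440 of that water:
0.440×0.754×(1−α)×1654 = 356.47
(1−α) = 356.47/548.73 = 0.6496;  α = 0.3504.
Bypass flow = 0.3504×1654 = 579.53 kg/s.

579.5 kg/s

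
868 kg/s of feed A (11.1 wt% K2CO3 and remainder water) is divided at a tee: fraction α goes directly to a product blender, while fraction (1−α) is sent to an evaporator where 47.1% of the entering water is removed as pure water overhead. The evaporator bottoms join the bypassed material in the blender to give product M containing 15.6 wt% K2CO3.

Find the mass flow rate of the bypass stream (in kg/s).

All 868×0.111 = 96.348 kg/s of K2CO3 reaches M, so M = 96.348/0.156 = 617.62 kg/s and vapour = 250.38 kg/s.
The evaporator receives (1−α)·868 of feed at 0.889 water and removes 0.471 of that water:
0.471×0.889×(1−α)×868 = 250.38
(1−α) = 250.38/363.45 = 0.6889;  α = 0.3111.
Bypass flow = 0.3111×868 = 270.02 kg/s.

270 kg/s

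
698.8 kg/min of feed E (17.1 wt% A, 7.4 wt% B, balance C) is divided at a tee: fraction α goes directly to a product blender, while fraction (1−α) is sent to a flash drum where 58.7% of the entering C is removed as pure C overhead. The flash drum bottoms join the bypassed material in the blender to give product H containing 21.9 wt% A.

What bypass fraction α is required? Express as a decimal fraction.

All 698.8×0.171 = 119.49 kg/min of A reaches H, so H = 119.49/0.219 = 545.64 kg/min and vapour = 153.16 kg/min.
The evaporator receives (1−α)·698.8 of feed at 0.755 C and removes 0.587 of that C:
0.587×0.755×(1−α)×698.8 = 153.16
(1−α) = 153.16/309.7 = 0.4946;  α = 0.5054.

0.505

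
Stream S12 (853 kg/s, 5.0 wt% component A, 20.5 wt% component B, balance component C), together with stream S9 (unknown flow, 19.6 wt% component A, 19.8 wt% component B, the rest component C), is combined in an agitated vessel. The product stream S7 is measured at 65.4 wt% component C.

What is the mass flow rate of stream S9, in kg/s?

Let S9 be the unknown flow. Total out = 853 + S9.
component C balance: 635.49 + 0.606·S9 = 0.654·(853 + S9)
(0.606 − 0.654)·S9 = 0.654×853 − 635.49 = -77.623
S9 = -77.623 / -0.048 = 1617.1 kg/s

1617 kg/s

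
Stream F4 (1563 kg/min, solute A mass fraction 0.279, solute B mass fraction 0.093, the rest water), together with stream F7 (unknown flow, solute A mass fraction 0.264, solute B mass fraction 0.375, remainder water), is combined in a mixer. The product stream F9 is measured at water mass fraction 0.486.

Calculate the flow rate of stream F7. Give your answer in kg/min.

1776 kg/min

Let F7 be the unknown flow. Total out = 1563 + F7.
water balance: 981.56 + 0.361·F7 = 0.486·(1563 + F7)
(0.361 − 0.486)·F7 = 0.486×1563 − 981.56 = -221.95
F7 = -221.95 / -0.125 = 1775.6 kg/min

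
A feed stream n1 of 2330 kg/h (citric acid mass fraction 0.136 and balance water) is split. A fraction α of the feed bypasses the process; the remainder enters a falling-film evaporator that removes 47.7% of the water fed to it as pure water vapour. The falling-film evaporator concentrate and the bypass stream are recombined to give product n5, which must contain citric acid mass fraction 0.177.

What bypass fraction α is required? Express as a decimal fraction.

All 2330×0.136 = 316.88 kg/h of citric acid reaches n5, so n5 = 316.88/0.177 = 1790.3 kg/h and vapour = 539.72 kg/h.
The evaporator receives (1−α)·2330 of feed at 0.864 water and removes 0.477 of that water:
0.477×0.864×(1−α)×2330 = 539.72
(1−α) = 539.72/960.26 = 0.5621;  α = 0.4379.

0.438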